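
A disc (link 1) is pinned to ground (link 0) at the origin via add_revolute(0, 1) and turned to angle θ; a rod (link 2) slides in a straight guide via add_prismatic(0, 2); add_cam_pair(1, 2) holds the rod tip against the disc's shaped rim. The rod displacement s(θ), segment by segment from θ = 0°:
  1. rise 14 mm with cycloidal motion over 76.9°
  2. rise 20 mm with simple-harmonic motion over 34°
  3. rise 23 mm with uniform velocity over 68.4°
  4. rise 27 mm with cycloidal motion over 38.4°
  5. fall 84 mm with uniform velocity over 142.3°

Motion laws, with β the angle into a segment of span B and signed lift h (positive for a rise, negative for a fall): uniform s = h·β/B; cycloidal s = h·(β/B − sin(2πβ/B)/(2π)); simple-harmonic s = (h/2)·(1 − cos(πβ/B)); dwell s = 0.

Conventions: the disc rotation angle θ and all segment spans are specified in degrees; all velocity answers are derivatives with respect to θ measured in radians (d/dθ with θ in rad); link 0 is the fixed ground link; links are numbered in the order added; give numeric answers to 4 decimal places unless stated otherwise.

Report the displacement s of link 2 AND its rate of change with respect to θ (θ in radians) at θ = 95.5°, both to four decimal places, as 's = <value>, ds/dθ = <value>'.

segment 1 (0° to 76.9°, cycloidal, h = 14) is passed completely: s = 0.0000 + (14) = 14.0000
θ = 95.5° falls in segment 2 (76.9° to 110.9°, simple-harmonic, h = 20): β = 95.5 − 76.9 = 18.6°, B = 34°; Δs = 20/2·(1 − cos(π·0.5471)) = 11.4730; s = 14.0000 + 11.4730 = 25.4730
velocity in seg [76.9°–110.9°] (simple-harmonic), θ in radians: β = 18.6° = 0.3246 rad, B = 34° = 0.5934 rad; ds/dθ = (πh/(2B)) sin(πβ/B) = (π·20/(2·0.5934)) sin(π·0.5471) = 52.363673 mm/rad

s = 25.4730, ds/dθ = 52.3637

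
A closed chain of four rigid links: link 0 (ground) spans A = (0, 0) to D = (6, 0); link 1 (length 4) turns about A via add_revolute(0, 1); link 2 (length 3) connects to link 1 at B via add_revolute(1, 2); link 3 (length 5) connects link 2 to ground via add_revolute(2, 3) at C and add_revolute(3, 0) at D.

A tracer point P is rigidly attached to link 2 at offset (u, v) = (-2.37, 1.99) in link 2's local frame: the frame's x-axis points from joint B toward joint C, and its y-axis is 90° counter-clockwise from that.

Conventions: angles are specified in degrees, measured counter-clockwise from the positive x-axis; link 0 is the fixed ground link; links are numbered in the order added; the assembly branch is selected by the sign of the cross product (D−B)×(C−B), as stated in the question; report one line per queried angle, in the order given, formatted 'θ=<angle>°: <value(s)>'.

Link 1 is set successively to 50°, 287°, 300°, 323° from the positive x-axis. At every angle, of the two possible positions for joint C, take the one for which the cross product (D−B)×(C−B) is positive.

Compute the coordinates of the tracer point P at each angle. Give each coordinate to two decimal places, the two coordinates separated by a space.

A=(0,0), D=(6.00,0)
θ=50°: B = A + 4.00·(cos50°, sin50°) = (2.5712, 3.0642)
θ=50°: |BD| = 4.5985
θ=50°: circle(B,3.00) ∩ circle(D,5.00): a=0.5596, h=2.9474
θ=50°:   candidates: C₊=(4.9523,4.8890) cross=13.553; C₋=(1.0244,0.4936) cross=-13.553
θ=50°:   branch + wants cross > 0 → take C=(4.9523,4.8890) (cross=13.553)
θ=50°: ex = (C−B)/|BC| = (0.7937,0.6083); ey = (-0.6083,0.7937)
θ=50°: P = B + -2.37·ex + 1.99·ey = (-0.5204,3.2021)
θ=287°: B = A + 4.00·(cos287°, sin287°) = (1.1695, -3.8252)
θ=287°: |BD| = 6.1617
θ=287°: circle(B,3.00) ∩ circle(D,5.00): a=1.7825, h=2.4130
θ=287°:   candidates: C₊=(1.0689,-0.8269) cross=14.868; C₋=(4.0649,-4.6104) cross=-14.868
θ=287°:   branch + wants cross > 0 → take C=(1.0689,-0.8269) (cross=14.868)
θ=287°: ex = (C−B)/|BC| = (-0.0335,0.9994); ey = (-0.9994,-0.0335)
θ=287°: P = B + -2.37·ex + 1.99·ey = (-0.7399,-6.2606)
θ=300°: B = A + 4.00·(cos300°, sin300°) = (2.0000, -3.4641)
θ=300°: |BD| = 5.2915
θ=300°: circle(B,3.00) ∩ circle(D,5.00): a=1.1339, h=2.7775
θ=300°:   candidates: C₊=(1.0389,-0.6222) cross=14.697; C₋=(4.6754,-4.8214) cross=-14.697
θ=300°:   branch + wants cross > 0 → take C=(1.0389,-0.6222) (cross=14.697)
θ=300°: ex = (C−B)/|BC| = (-0.3204,0.9473); ey = (-0.9473,-0.3204)
θ=300°: P = B + -2.37·ex + 1.99·ey = (0.8742,-6.3467)
θ=323°: B = A + 4.00·(cos323°, sin323°) = (3.1945, -2.4073)
θ=323°: |BD| = 3.6967
θ=323°: circle(B,3.00) ∩ circle(D,5.00): a=-0.3158, h=2.9833
θ=323°:   candidates: C₊=(1.0122,-0.3488) cross=11.028; C₋=(4.8976,-4.8770) cross=-11.028
θ=323°:   branch + wants cross > 0 → take C=(1.0122,-0.3488) (cross=11.028)
θ=323°: ex = (C−B)/|BC| = (-0.7275,0.6862); ey = (-0.6862,-0.7275)
θ=323°: P = B + -2.37·ex + 1.99·ey = (3.5532,-5.4811)

θ=50°: -0.52 3.20
θ=287°: -0.74 -6.26
θ=300°: 0.87 -6.35
θ=323°: 3.55 -5.48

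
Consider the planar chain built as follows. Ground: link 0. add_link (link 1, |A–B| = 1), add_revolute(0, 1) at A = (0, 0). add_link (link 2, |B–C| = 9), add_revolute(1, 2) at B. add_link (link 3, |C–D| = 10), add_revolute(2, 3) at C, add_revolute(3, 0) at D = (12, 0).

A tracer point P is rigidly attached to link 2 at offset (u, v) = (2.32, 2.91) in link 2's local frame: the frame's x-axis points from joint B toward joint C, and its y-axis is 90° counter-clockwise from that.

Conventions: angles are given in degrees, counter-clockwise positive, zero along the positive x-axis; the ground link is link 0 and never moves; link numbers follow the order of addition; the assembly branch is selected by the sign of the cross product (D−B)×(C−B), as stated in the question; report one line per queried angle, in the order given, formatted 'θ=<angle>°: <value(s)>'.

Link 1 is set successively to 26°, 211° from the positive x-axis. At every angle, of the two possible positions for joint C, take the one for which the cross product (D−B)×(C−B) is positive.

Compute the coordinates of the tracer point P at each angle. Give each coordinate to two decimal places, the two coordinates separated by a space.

A=(0,0), D=(12.00,0)
θ=26°: B = A + 1.00·(cos26°, sin26°) = (0.8988, 0.4384)
θ=26°: |BD| = 11.1099
θ=26°: circle(B,9.00) ∩ circle(D,10.00): a=4.6998, h=7.6754
θ=26°:   candidates: C₊=(5.8978,7.9223) cross=85.272; C₋=(5.2921,-7.4165) cross=-85.272
θ=26°:   branch + wants cross > 0 → take C=(5.8978,7.9223) (cross=85.272)
θ=26°: ex = (C−B)/|BC| = (0.5554,0.8316); ey = (-0.8316,0.5554)
θ=26°: P = B + 2.32·ex + 2.91·ey = (-0.2324,3.9839)
θ=211°: B = A + 1.00·(cos211°, sin211°) = (-0.8572, -0.5150)
θ=211°: |BD| = 12.8675
θ=211°: circle(B,9.00) ∩ circle(D,10.00): a=5.6954, h=6.9686
θ=211°:   candidates: C₊=(4.5548,6.6760) cross=89.669; C₋=(5.1126,-7.2501) cross=-89.669
θ=211°:   branch + wants cross > 0 → take C=(4.5548,6.6760) (cross=89.669)
θ=211°: ex = (C−B)/|BC| = (0.6013,0.7990); ey = (-0.7990,0.6013)
θ=211°: P = B + 2.32·ex + 2.91·ey = (-1.7872,3.0885)

θ=26°: -0.23 3.98
θ=211°: -1.79 3.09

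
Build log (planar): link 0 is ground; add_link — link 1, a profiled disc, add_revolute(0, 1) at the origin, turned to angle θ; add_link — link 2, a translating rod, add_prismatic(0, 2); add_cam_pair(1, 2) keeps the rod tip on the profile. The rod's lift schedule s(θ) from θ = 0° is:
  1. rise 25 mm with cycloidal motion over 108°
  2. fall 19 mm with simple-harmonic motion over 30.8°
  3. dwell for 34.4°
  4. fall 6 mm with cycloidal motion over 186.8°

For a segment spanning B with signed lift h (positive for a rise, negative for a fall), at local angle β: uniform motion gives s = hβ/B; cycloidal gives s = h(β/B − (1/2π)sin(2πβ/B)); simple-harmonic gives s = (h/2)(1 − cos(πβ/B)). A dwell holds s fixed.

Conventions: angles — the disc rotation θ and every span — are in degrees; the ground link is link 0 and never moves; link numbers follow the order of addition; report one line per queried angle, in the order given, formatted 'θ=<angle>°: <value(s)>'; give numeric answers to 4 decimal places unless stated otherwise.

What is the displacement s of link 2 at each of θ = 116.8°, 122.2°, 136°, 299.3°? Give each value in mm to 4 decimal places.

seg 1 [0°–108°] cycloidal, h=25: full span → s += 25 → s = 25.0000
seg 2 [108°–138.8°] simple-harmonic, h=-19: θ=116.8° here. β=8.8, B=30.8. -19/2·(1 − cos(π·0.2857)) = -3.5768 → s = 21.4232
seg 2 [108°–138.8°] simple-harmonic, h=-19: θ=122.2° here. β=14.2, B=30.8. -19/2·(1 − cos(π·0.4610)) = -8.3401 → s = 16.6599
seg 2 [108°–138.8°] simple-harmonic, h=-19: θ=136° here. β=28, B=30.8. -19/2·(1 − cos(π·0.9091)) = -18.6152 → s = 6.3848
seg 2 [108°–138.8°] simple-harmonic, h=-19: full span → s += -19 → s = 6.0000
seg 3 [138.8°–173.2°] dwell: s stays 6.0000
seg 4 [173.2°–360°] cycloidal, h=-6: θ=299.3° here. β=126.1, B=186.8. -6·(0.6751 − sin(2π·0.6751)/(2π)) = -4.9013 → s = 1.0987

θ=116.8°: 21.4232
θ=122.2°: 16.6599
θ=136°: 6.3848
θ=299.3°: 1.0987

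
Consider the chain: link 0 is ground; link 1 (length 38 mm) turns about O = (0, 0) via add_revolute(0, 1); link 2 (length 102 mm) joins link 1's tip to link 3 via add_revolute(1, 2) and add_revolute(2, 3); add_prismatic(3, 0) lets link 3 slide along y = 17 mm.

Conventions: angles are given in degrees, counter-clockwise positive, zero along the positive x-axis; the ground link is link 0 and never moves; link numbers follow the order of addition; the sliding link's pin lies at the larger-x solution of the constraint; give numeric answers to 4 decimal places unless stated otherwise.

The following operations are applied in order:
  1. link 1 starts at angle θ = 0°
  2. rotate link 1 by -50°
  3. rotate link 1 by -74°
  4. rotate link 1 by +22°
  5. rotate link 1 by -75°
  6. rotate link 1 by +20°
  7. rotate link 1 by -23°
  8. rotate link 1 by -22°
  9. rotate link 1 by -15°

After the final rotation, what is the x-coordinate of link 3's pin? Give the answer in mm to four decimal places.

geometry: r = 38 mm, L = 102 mm, e = 17 mm; θ starts at 0°
rotate link 1 by -50°: θ ← 0° -50° = -50°
rotate link 1 by -74°: θ ← -50° -74° = -124°
rotate link 1 by +22°: θ ← -124° +22° = -102°
rotate link 1 by -75°: θ ← -102° -75° = -177°
rotate link 1 by +20°: θ ← -177° +20° = -157°
rotate link 1 by -23°: θ ← -157° -23° = -180°
rotate link 1 by -22°: θ ← -180° -22° = -202°
rotate link 1 by -15°: θ ← -202° -15° = -217°
crank pin P = (r cos θ, r sin θ) = (-30.348149, 22.868971)
h = r sin θ − e = 22.868971 − 17 = 5.868971
x = r cos θ + √(L² − h²) = -30.348149 + 101.831013 = 71.482863

71.4829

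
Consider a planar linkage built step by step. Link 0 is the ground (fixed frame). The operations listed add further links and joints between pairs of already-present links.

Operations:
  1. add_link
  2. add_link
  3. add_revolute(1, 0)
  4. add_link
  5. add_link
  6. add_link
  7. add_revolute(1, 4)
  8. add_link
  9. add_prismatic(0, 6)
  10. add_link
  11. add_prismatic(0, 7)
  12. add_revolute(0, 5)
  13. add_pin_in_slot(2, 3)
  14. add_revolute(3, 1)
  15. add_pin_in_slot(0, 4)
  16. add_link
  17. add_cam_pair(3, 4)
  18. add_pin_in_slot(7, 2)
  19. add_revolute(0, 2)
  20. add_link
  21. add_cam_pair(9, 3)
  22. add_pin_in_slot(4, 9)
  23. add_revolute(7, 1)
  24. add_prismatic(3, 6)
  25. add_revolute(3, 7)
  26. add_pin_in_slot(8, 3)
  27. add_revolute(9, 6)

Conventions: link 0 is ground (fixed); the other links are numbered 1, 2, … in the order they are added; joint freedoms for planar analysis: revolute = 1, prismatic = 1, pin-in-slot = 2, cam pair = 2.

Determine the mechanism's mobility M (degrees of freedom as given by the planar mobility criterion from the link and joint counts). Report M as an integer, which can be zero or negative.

L=1 J1=0 J2=0
add link → L=2 J1=0 J2=0
add link → L=3 J1=0 J2=0
R@1,0 dof=1 J1 → L=3 J1=1 J2=0
add link → L=4 J1=1 J2=0
add link → L=5 J1=1 J2=0
add link → L=6 J1=1 J2=0
R@1,4 dof=1 J1 → L=6 J1=2 J2=0
add link → L=7 J1=2 J2=0
P@0,6 dof=1 J1 → L=7 J1=3 J2=0
add link → L=8 J1=3 J2=0
P@0,7 dof=1 J1 → L=8 J1=4 J2=0
R@0,5 dof=1 J1 → L=8 J1=5 J2=0
PS@2,3 dof=2 J2 → L=8 J1=5 J2=1
R@3,1 dof=1 J1 → L=8 J1=6 J2=1
PS@0,4 dof=2 J2 → L=8 J1=6 J2=2
add link → L=9 J1=6 J2=2
C@3,4 dof=2 J2 → L=9 J1=6 J2=3
PS@7,2 dof=2 J2 → L=9 J1=6 J2=4
R@0,2 dof=1 J1 → L=9 J1=7 J2=4
add link → L=10 J1=7 J2=4
C@9,3 dof=2 J2 → L=10 J1=7 J2=5
PS@4,9 dof=2 J2 → L=10 J1=7 J2=6
R@7,1 dof=1 J1 → L=10 J1=8 J2=6
P@3,6 dof=1 J1 → L=10 J1=9 J2=6
R@3,7 dof=1 J1 → L=10 J1=10 J2=6
PS@8,3 dof=2 J2 → L=10 J1=10 J2=7
R@9,6 dof=1 J1 → L=10 J1=11 J2=7
M=3(L−1)−2J1−J2=3·9−2·11−7=-2

M = -2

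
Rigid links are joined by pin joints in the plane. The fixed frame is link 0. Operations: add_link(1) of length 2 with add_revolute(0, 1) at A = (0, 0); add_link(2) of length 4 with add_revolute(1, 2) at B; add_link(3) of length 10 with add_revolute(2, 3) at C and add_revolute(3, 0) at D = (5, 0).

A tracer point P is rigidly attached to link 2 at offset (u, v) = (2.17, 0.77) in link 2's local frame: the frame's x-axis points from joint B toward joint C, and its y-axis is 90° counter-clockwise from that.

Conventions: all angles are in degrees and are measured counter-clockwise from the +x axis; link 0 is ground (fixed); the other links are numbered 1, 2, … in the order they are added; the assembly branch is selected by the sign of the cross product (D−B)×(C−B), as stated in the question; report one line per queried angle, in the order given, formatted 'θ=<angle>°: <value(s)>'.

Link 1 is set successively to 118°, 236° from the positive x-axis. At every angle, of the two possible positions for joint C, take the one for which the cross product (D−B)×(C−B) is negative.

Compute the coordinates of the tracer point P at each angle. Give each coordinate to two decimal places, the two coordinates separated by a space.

A=(0,0), D=(5.00,0)
θ=118°: B = A + 2.00·(cos118°, sin118°) = (-0.9389, 1.7659)
θ=118°: |BD| = 6.1959
θ=118°: circle(B,4.00) ∩ circle(D,10.00): a=-3.6807, h=1.5660
θ=118°:   candidates: C₊=(-4.0206,4.3160) cross=9.703; C₋=(-4.9133,1.3138) cross=-9.703
θ=118°:   branch - wants cross < 0 → take C=(-4.9133,1.3138) (cross=-9.703)
θ=118°: ex = (C−B)/|BC| = (-0.9936,-0.1130); ey = (0.1130,-0.9936)
θ=118°: P = B + 2.17·ex + 0.77·ey = (-3.0080,0.7556)
θ=236°: B = A + 2.00·(cos236°, sin236°) = (-1.1184, -1.6581)
θ=236°: |BD| = 6.3391
θ=236°: circle(B,4.00) ∩ circle(D,10.00): a=-3.4560, h=2.0139
θ=236°:   candidates: C₊=(-4.9809,-0.6183) cross=12.766; C₋=(-3.9273,-4.5058) cross=-12.766
θ=236°:   branch - wants cross < 0 → take C=(-3.9273,-4.5058) (cross=-12.766)
θ=236°: ex = (C−B)/|BC| = (-0.7022,-0.7119); ey = (0.7119,-0.7022)
θ=236°: P = B + 2.17·ex + 0.77·ey = (-2.0940,-3.7437)

θ=118°: -3.01 0.76
θ=236°: -2.09 -3.74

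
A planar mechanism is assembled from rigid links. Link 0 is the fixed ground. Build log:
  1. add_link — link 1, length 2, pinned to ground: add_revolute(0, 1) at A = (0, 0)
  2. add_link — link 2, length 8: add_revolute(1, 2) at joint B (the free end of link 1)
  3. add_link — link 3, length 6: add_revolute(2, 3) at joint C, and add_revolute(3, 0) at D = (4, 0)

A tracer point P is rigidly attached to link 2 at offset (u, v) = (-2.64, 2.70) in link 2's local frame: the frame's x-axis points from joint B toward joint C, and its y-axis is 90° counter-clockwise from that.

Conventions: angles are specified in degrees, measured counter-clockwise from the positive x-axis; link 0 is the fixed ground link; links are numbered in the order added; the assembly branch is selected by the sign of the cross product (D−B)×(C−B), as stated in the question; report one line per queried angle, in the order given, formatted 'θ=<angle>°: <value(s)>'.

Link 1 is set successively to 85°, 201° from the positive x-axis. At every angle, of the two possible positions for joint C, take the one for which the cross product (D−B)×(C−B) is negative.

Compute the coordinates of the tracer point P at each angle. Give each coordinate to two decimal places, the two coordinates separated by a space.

A=(0,0), D=(4.00,0)
θ=85°: B = A + 2.00·(cos85°, sin85°) = (0.1743, 1.9924)
θ=85°: |BD| = 4.3134
θ=85°: circle(B,8.00) ∩ circle(D,6.00): a=5.4024, h=5.9003
θ=85°:   candidates: C₊=(7.6913,4.7302) cross=25.451; C₋=(2.2404,-5.7362) cross=-25.451
θ=85°:   branch - wants cross < 0 → take C=(2.2404,-5.7362) (cross=-25.451)
θ=85°: ex = (C−B)/|BC| = (0.2583,-0.9661); ey = (0.9661,0.2583)
θ=85°: P = B + -2.64·ex + 2.70·ey = (2.1009,5.2401)
θ=201°: B = A + 2.00·(cos201°, sin201°) = (-1.8672, -0.7167)
θ=201°: |BD| = 5.9108
θ=201°: circle(B,8.00) ∩ circle(D,6.00): a=5.3239, h=5.9712
θ=201°:   candidates: C₊=(2.6934,5.8560) cross=35.295; C₋=(4.1416,-5.9983) cross=-35.295
θ=201°:   branch - wants cross < 0 → take C=(4.1416,-5.9983) (cross=-35.295)
θ=201°: ex = (C−B)/|BC| = (0.7511,-0.6602); ey = (0.6602,0.7511)
θ=201°: P = B + -2.64·ex + 2.70·ey = (-2.0675,3.0541)

θ=85°: 2.10 5.24
θ=201°: -2.07 3.05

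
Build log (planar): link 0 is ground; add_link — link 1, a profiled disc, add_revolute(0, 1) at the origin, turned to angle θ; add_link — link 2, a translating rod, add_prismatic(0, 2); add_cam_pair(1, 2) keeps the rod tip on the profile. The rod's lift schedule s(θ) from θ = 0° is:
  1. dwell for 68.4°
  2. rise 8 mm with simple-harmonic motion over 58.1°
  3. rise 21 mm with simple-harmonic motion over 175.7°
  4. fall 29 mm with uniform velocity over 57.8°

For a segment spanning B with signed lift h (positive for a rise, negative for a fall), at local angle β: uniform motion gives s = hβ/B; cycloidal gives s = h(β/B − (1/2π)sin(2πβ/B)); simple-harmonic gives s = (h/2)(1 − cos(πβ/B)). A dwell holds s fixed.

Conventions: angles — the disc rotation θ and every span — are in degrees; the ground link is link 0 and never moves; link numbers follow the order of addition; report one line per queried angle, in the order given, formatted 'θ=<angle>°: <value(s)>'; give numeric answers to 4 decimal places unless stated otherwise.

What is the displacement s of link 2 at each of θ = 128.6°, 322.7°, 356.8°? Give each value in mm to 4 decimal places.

seg 1 [0°–68.4°] dwell: s stays 0.0000
seg 2 [68.4°–126.5°] simple-harmonic, h=8: full span → s += 8 → s = 8.0000
seg 3 [126.5°–302.2°] simple-harmonic, h=21: θ=128.6° here. β=2.1, B=175.7. 21/2·(1 − cos(π·0.0120)) = 0.0074 → s = 8.0074
seg 3 [126.5°–302.2°] simple-harmonic, h=21: full span → s += 21 → s = 29.0000
seg 4 [302.2°–360°] uniform, h=-29: θ=322.7° here. β=20.5, B=57.8. -29·20.5/57.8 = -10.2855 → s = 18.7145
seg 4 [302.2°–360°] uniform, h=-29: θ=356.8° here. β=54.6, B=57.8. -29·54.6/57.8 = -27.3945 → s = 1.6055

θ=128.6°: 8.0074
θ=322.7°: 18.7145
θ=356.8°: 1.6055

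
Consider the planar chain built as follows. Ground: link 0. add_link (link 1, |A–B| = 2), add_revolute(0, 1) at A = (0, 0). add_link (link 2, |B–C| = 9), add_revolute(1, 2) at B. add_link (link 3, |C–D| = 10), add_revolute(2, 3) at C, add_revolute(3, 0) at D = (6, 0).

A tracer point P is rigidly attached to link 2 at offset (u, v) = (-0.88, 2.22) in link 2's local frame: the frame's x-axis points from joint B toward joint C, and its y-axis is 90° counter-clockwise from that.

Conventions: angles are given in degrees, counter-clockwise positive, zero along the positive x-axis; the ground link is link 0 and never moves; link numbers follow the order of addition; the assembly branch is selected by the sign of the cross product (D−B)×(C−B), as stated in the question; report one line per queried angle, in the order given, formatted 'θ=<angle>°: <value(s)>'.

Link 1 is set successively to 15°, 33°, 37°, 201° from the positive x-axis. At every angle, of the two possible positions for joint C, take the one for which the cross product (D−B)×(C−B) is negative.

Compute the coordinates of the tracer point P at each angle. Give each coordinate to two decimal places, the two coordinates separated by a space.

A=(0,0), D=(6.00,0)
θ=15°: B = A + 2.00·(cos15°, sin15°) = (1.9319, 0.5176)
θ=15°: |BD| = 4.1009
θ=15°: circle(B,9.00) ∩ circle(D,10.00): a=-0.2661, h=8.9961
θ=15°:   candidates: C₊=(2.8034,9.4753) cross=36.892; C₋=(0.5324,-8.3729) cross=-36.892
θ=15°:   branch - wants cross < 0 → take C=(0.5324,-8.3729) (cross=-36.892)
θ=15°: ex = (C−B)/|BC| = (-0.1555,-0.9878); ey = (0.9878,-0.1555)
θ=15°: P = B + -0.88·ex + 2.22·ey = (4.2617,1.0417)
θ=33°: B = A + 2.00·(cos33°, sin33°) = (1.6773, 1.0893)
θ=33°: |BD| = 4.4578
θ=33°: circle(B,9.00) ∩ circle(D,10.00): a=0.0978, h=8.9995
θ=33°:   candidates: C₊=(3.9712,9.7920) cross=40.118; C₋=(-0.4269,-7.6613) cross=-40.118
θ=33°:   branch - wants cross < 0 → take C=(-0.4269,-7.6613) (cross=-40.118)
θ=33°: ex = (C−B)/|BC| = (-0.2338,-0.9723); ey = (0.9723,-0.2338)
θ=33°: P = B + -0.88·ex + 2.22·ey = (4.0416,1.4258)
θ=37°: B = A + 2.00·(cos37°, sin37°) = (1.5973, 1.2036)
θ=37°: |BD| = 4.5643
θ=37°: circle(B,9.00) ∩ circle(D,10.00): a=0.2008, h=8.9978
θ=37°:   candidates: C₊=(4.1637,9.8300) cross=41.068; C₋=(-0.5818,-7.5286) cross=-41.068
θ=37°:   branch - wants cross < 0 → take C=(-0.5818,-7.5286) (cross=-41.068)
θ=37°: ex = (C−B)/|BC| = (-0.2421,-0.9702); ey = (0.9702,-0.2421)
θ=37°: P = B + -0.88·ex + 2.22·ey = (3.9643,1.5199)
θ=201°: B = A + 2.00·(cos201°, sin201°) = (-1.8672, -0.7167)
θ=201°: |BD| = 7.8997
θ=201°: circle(B,9.00) ∩ circle(D,10.00): a=2.7473, h=8.5704
θ=201°:   candidates: C₊=(0.0912,8.0676) cross=67.704; C₋=(1.6464,-9.0026) cross=-67.704
θ=201°:   branch - wants cross < 0 → take C=(1.6464,-9.0026) (cross=-67.704)
θ=201°: ex = (C−B)/|BC| = (0.3904,-0.9206); ey = (0.9206,0.3904)
θ=201°: P = B + -0.88·ex + 2.22·ey = (-0.1669,0.9601)

θ=15°: 4.26 1.04
θ=33°: 4.04 1.43
θ=37°: 3.96 1.52
θ=201°: -0.17 0.96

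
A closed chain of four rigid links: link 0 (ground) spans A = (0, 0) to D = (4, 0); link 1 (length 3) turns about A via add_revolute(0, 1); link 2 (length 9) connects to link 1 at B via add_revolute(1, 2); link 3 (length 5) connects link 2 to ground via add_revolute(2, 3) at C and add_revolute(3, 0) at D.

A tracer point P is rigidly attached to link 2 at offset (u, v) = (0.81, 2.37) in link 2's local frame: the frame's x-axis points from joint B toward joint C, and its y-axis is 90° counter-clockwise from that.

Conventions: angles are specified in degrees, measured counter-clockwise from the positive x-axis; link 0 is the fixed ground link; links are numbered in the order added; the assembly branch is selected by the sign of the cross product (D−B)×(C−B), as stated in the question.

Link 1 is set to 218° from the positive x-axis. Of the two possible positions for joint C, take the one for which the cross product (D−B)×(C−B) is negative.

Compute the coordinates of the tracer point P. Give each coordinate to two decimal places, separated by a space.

A=(0,0), D=(4.00,0)
B = A + 3.00·(cos218°, sin218°) = (-2.3640, -1.8470)
|BD| = 6.6266
circle(B,9.00) ∩ circle(D,5.00): a=7.5387, h=4.9161
  candidates: C₊=(3.5057,4.9755) cross=32.577; C₋=(6.2461,-4.4671) cross=-32.577
  branch - wants cross < 0 → take C=(6.2461,-4.4671) (cross=-32.577)
ex = (C−B)/|BC| = (0.9567,-0.2911); ey = (0.2911,0.9567)
P = B + 0.81·ex + 2.37·ey = (-0.8992,0.1846)

-0.90 0.18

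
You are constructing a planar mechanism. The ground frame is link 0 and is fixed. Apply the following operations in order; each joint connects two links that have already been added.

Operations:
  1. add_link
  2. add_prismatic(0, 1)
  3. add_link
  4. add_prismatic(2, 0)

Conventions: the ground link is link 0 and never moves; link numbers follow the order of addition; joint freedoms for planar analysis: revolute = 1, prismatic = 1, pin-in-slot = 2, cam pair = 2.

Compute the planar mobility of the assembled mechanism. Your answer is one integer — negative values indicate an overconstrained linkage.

ground; <1,0,0>
#1 <2,0,0>
P:0↔1 J1 <2,1,0>
#2 <3,1,0>
P:2↔0 J1 <3,2,0>
3×2 − 2×2 − 1×0 = 2

M = 2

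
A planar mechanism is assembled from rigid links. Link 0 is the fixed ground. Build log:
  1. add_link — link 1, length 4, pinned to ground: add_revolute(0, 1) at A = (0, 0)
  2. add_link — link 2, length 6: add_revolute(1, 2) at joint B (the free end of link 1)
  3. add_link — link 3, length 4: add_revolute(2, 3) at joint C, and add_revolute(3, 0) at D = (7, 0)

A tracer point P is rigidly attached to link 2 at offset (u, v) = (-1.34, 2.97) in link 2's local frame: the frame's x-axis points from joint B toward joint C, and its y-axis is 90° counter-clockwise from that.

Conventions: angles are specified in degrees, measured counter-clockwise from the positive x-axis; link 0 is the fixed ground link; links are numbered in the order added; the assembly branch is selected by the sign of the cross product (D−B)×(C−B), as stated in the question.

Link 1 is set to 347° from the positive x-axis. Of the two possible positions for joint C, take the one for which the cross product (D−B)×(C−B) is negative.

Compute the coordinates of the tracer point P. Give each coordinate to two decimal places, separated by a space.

A=(0,0), D=(7.00,0)
B = A + 4.00·(cos347°, sin347°) = (3.8975, -0.8998)
|BD| = 3.2304
circle(B,6.00) ∩ circle(D,4.00): a=4.7108, h=3.7160
  candidates: C₊=(7.3868,3.9813) cross=12.004; C₋=(9.4569,-3.1565) cross=-12.004
  branch - wants cross < 0 → take C=(9.4569,-3.1565) (cross=-12.004)
ex = (C−B)/|BC| = (0.9266,-0.3761); ey = (0.3761,0.9266)
P = B + -1.34·ex + 2.97·ey = (3.7729,2.3561)

3.77 2.36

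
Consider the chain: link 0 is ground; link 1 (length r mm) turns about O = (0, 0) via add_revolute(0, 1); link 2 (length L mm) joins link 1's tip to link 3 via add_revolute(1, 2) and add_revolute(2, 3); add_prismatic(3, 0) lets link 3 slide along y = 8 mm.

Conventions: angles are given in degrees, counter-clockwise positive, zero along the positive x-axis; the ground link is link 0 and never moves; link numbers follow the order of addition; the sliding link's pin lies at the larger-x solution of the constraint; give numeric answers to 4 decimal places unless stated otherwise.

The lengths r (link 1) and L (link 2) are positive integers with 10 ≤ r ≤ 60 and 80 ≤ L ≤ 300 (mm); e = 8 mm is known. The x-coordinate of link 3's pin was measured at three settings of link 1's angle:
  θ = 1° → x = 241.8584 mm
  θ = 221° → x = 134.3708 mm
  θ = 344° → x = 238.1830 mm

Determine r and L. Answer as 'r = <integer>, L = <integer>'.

constraint per measurement: (x − r cos θ)² + (r sin θ − e)² = L²
subtracting the θ₁ and θ₂ equations cancels the r² and L² terms:
r = (x₁² − x₂²) / (2[(x₁cos θ₁ + e sin θ₁) − (x₂cos θ₂ + e sin θ₂)]) = 58.0000 → r = 58
L² = (x₁ − r cos θ₁)² + (r sin θ₁ − e)² = 33855.9884 → L = 184.0000 → L = 184
check at θ₃=344°: x = 238.1830 (printed 238.1830) ✓

r = 58, L = 184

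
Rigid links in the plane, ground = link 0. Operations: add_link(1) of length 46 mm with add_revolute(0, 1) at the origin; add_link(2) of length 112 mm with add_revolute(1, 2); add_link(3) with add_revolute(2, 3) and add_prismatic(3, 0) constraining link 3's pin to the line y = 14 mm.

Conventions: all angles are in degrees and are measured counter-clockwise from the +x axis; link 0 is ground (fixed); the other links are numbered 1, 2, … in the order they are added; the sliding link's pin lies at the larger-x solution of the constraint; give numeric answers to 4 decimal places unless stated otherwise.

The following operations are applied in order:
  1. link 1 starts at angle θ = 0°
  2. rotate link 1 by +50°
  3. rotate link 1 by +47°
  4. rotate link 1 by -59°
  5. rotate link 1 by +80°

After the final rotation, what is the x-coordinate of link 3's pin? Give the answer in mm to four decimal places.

geometry: r = 46 mm, L = 112 mm, e = 14 mm; θ starts at 0°
rotate link 1 by +50°: θ ← 0° +50° = 50°
rotate link 1 by +47°: θ ← 50° +47° = 97°
rotate link 1 by -59°: θ ← 97° -59° = 38°
rotate link 1 by +80°: θ ← 38° +80° = 118°
crank pin P = (r cos θ, r sin θ) = (-21.595692, 40.615589)
h = r sin θ − e = 40.615589 − 14 = 26.615589
x = r cos θ + √(L² − h²) = -21.595692 + 108.791592 = 87.195900

87.1959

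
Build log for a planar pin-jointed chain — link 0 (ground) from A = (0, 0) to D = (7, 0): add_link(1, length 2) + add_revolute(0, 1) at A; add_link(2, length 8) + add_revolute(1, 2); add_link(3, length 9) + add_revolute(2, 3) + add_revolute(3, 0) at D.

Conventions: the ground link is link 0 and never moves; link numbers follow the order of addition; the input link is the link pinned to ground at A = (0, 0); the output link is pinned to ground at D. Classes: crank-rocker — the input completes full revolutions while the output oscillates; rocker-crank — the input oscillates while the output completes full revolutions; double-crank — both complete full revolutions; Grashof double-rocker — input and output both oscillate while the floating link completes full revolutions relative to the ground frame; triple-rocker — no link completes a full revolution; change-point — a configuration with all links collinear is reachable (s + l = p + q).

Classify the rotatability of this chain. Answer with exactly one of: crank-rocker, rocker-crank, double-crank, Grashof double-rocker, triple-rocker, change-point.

lengths: ground=7, input=2, coupler=8, output=9
sorted: s=2 (shortest), l=9 (longest), p+q=15
s + l = 11 vs p + q = 15
s + l < p + q (Grashof) with shortest = input link → crank-rocker

crank-rocker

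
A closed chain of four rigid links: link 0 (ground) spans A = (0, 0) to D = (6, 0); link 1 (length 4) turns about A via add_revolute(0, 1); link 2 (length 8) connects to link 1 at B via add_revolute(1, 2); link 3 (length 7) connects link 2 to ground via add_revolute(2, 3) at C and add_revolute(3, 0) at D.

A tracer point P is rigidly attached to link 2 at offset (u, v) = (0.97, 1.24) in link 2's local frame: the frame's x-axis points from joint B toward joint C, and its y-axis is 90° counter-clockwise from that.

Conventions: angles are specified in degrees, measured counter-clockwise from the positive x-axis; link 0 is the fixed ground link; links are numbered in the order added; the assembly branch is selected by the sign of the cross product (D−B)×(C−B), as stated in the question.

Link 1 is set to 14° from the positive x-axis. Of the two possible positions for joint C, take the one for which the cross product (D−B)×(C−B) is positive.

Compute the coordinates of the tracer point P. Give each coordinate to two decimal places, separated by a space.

A=(0,0), D=(6.00,0)
B = A + 4.00·(cos14°, sin14°) = (3.8812, 0.9677)
|BD| = 2.3293
circle(B,8.00) ∩ circle(D,7.00): a=4.3845, h=6.6915
  candidates: C₊=(10.6493,5.2330) cross=15.587; C₋=(5.0895,-6.9405) cross=-15.587
  branch + wants cross > 0 → take C=(10.6493,5.2330) (cross=15.587)
ex = (C−B)/|BC| = (0.8460,0.5332); ey = (-0.5332,0.8460)
P = B + 0.97·ex + 1.24·ey = (4.0407,2.5339)

4.04 2.53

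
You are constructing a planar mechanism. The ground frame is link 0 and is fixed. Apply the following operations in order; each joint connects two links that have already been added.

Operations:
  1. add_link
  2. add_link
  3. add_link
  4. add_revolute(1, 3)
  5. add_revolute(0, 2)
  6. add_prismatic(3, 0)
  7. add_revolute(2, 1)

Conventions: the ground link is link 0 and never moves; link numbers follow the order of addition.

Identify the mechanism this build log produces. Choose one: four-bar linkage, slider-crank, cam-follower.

links: 4 (incl. ground); joints: 3 revolute, 1 prismatic, 0 higher (cam) pair, forming one closed loop
4 links, 3 revolutes + 1 prismatic in one loop → slider-crank

slider-crank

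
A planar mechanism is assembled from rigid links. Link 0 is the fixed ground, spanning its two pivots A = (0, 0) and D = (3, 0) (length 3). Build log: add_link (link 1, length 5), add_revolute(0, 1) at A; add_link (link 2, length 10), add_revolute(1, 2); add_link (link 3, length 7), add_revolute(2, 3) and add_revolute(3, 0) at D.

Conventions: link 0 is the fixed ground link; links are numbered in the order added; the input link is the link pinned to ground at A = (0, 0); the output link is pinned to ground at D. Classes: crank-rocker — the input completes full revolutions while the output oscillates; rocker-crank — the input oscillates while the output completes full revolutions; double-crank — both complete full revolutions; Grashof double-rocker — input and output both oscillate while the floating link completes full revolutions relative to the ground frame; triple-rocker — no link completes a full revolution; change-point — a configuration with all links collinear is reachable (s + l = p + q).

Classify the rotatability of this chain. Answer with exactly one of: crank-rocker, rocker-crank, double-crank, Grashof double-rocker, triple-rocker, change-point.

lengths: ground=3, input=5, coupler=10, output=7
sorted: s=3 (shortest), l=10 (longest), p+q=12
s + l = 13 vs p + q = 12
s + l > p + q → non-Grashof → no link fully rotates → triple-rocker

triple-rocker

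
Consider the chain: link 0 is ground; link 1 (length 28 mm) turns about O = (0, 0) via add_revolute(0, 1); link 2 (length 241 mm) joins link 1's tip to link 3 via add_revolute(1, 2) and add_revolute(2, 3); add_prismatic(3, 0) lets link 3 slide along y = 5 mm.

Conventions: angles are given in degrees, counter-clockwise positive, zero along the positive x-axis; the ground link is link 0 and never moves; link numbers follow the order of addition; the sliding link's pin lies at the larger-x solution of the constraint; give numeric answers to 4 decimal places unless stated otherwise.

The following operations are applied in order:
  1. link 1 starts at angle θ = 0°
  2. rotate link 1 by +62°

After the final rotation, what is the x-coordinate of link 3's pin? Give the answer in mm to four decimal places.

geometry: r = 28 mm, L = 241 mm, e = 5 mm; θ starts at 0°
rotate link 1 by +62°: θ ← 0° +62° = 62°
crank pin P = (r cos θ, r sin θ) = (13.145204, 24.722533)
h = r sin θ − e = 24.722533 − 5 = 19.722533
x = r cos θ + √(L² − h²) = 13.145204 + 240.191635 = 253.336839

253.3368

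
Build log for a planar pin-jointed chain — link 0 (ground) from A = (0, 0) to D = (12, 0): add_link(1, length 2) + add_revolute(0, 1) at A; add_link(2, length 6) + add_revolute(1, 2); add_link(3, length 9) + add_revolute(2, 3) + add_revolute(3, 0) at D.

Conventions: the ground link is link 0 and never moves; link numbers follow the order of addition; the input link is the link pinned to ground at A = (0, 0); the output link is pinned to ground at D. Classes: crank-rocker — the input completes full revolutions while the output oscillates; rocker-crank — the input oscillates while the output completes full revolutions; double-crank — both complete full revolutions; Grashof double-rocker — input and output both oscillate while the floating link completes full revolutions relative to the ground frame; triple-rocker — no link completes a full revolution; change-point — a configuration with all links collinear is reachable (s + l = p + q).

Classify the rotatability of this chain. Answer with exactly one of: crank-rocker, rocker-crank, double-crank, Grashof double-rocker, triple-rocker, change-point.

lengths: ground=12, input=2, coupler=6, output=9
sorted: s=2 (shortest), l=12 (longest), p+q=15
s + l = 14 vs p + q = 15
s + l < p + q (Grashof) with shortest = input link → crank-rocker

crank-rocker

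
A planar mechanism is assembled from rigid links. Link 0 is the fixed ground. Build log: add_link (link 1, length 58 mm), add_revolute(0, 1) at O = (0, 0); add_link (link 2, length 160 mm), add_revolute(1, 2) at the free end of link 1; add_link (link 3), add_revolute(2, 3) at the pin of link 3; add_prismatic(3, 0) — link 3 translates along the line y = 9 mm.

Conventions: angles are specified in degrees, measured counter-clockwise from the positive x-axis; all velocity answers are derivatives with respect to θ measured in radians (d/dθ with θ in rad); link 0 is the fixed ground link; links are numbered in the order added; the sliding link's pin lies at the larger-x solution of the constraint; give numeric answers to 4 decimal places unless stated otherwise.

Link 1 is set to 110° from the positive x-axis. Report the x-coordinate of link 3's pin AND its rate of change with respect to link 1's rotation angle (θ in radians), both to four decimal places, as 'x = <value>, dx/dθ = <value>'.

geometry: r = 58 mm, L = 160 mm, e = 9 mm
crank pin P = (r cos θ, r sin θ) = (-19.837168, 54.502172)
h = r sin θ − e = 54.502172 − 9 = 45.502172
x = r cos θ + √(L² − h²) = -19.837168 + 153.393456 = 133.556288
dx/dθ = −r sin θ − h·r cos θ/√(L² − h²) (θ in radians; h = 45.502172) = -48.617734

x = 133.5563, dx/dθ = -48.6177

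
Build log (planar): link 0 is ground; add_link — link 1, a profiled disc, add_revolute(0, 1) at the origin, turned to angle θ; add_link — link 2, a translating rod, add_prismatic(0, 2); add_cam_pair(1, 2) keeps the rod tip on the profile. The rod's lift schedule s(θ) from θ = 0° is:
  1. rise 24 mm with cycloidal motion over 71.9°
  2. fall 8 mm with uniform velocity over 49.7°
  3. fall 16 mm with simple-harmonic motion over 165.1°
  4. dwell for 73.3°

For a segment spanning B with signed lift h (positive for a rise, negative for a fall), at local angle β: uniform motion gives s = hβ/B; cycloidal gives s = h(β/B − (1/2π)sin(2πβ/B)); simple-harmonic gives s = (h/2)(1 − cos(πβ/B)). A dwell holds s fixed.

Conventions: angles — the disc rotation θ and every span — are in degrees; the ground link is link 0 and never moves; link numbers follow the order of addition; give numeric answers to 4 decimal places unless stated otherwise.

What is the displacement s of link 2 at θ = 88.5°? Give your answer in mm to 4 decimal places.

seg 1 [0°–71.9°] cycloidal, h=24: full span → s += 24 → s = 24.0000
seg 2 [71.9°–121.6°] uniform, h=-8: θ=88.5° here. β=16.6, B=49.7. -8·16.6/49.7 = -2.6720 → s = 21.3280

21.3280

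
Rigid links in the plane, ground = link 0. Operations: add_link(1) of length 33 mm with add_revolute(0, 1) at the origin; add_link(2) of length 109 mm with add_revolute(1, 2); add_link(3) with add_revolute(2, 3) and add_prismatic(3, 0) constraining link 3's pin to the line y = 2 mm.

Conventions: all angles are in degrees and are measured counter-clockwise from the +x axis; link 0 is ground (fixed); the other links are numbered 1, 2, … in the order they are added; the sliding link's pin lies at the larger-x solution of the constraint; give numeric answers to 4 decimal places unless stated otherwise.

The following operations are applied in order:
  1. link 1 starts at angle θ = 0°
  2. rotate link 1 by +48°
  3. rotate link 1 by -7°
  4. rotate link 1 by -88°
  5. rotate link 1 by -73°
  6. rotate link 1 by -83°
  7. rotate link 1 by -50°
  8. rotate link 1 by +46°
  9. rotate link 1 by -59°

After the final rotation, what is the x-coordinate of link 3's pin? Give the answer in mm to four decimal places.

geometry: r = 33 mm, L = 109 mm, e = 2 mm; θ starts at 0°
rotate link 1 by +48°: θ ← 0° +48° = 48°
rotate link 1 by -7°: θ ← 48° -7° = 41°
rotate link 1 by -88°: θ ← 41° -88° = -47°
rotate link 1 by -73°: θ ← -47° -73° = -120°
rotate link 1 by -83°: θ ← -120° -83° = -203°
rotate link 1 by -50°: θ ← -203° -50° = -253°
rotate link 1 by +46°: θ ← -253° +46° = -207°
rotate link 1 by -59°: θ ← -207° -59° = -266°
crank pin P = (r cos θ, r sin θ) = (-2.301964, 32.919614)
h = r sin θ − e = 32.919614 − 2 = 30.919614
x = r cos θ + √(L² − h²) = -2.301964 + 104.522617 = 102.220653

102.2207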